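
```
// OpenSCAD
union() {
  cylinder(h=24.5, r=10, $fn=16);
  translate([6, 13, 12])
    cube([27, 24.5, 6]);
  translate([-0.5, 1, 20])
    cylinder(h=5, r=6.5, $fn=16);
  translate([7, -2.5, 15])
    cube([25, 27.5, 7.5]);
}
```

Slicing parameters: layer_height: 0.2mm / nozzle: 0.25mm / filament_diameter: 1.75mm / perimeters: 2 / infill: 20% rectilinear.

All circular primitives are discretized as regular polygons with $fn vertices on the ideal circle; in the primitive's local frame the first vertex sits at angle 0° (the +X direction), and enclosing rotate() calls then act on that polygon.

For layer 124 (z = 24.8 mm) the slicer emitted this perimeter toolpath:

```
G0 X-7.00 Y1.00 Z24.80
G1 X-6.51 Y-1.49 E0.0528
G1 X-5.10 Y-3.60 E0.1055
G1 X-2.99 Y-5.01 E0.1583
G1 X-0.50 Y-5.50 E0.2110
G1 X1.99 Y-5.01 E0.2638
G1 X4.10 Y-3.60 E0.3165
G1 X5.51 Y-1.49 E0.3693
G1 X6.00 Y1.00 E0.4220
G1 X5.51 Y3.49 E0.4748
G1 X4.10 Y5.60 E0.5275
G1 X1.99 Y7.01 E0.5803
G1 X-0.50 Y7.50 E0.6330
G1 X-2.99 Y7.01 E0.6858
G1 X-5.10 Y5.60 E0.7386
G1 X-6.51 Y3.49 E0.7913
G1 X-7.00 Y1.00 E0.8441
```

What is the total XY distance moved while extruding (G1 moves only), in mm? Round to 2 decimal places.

Sum the Euclidean lengths of each G1 segment: total = 40.60 mm.

40.60 mm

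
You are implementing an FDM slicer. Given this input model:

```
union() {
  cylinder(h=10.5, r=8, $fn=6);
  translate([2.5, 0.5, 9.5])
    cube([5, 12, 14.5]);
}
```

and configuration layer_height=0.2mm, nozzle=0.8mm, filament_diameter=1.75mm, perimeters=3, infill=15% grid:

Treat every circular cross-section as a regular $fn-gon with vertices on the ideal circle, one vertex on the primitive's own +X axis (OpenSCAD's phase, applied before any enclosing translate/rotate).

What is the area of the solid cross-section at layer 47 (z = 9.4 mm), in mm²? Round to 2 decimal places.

At z = 9.4 mm: the r=8 cylinder gives a regular 6-gon of circumradius 8 (constant along its height) (area = (6/2)·8.000²·sin(360°/6) = 166.28 mm²); the cube at (2.5, 0.5) does not reach this height (z outside [9.5, 24]); Merging all regions: only the r=8 cylinder is present, so the union is just that shape — area = 166.28 mm². Overall, the cross-section is a single solid region. Net area = 166.28 mm².

166.28 mm²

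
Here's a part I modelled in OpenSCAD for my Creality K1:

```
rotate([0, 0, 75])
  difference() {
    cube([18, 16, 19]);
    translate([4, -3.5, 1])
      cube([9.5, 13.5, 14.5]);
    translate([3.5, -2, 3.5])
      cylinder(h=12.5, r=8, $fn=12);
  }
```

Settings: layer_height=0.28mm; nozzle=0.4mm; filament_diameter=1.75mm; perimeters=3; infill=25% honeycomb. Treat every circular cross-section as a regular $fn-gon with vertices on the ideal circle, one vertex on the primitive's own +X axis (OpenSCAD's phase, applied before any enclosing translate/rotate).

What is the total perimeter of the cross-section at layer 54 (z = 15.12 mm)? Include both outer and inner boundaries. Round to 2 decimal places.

At z = 15.12 mm: the cube is present — its section is the full 18×16 rectangle (perimeter 68.00 mm); the cube at (4, -3.5) (footprint 9.5×13.5) is included at this height (perimeter 46.00 mm); the r=8 cylinder at (3.5, -2) gives a regular 12-gon of circumradius 8 (constant along its height) (perimeter = 2·12·8.000·sin(180°/12) = 49.69 mm); Subtracting the remaining from the first: starting from the 18×16 cube, the 9.5×13.5 cube at (4, -3.5) partially overlaps it — only the 95.00 mm² overlap (of its 128.25 mm²) is removed, clipping the outline; the r=8 cylinder at (3.5, -2) partially overlaps it — only the 22.33 mm² overlap (of its 192.00 mm²) is removed, clipping the outline — boundary = 77.21 mm; (whole slice rotated 75° about Z — lengths, areas and connectivity unchanged). Overall, the cross-section is a single solid region. Total boundary length (outer) = 77.21 mm.

77.21 mm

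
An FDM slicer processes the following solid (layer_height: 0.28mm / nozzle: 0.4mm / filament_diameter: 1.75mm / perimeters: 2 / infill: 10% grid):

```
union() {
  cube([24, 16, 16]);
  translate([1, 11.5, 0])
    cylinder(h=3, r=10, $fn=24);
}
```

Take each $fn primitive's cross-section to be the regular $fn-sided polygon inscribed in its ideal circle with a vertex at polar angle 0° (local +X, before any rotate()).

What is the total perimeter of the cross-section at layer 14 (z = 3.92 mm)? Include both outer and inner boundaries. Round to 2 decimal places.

At z = 3.92 mm: the cube is present — its section is the full 24×16 rectangle (perimeter 80.00 mm); the cylinder at (1, 11.5) is not intersected at this z (z outside [0, 3]); Taking the union: only the 24×16 cube is present, so the union is just that shape — boundary = 80.00 mm. Overall, the cross-section is a single solid region. Total boundary length (outer) = 80.00 mm.

80.00 mm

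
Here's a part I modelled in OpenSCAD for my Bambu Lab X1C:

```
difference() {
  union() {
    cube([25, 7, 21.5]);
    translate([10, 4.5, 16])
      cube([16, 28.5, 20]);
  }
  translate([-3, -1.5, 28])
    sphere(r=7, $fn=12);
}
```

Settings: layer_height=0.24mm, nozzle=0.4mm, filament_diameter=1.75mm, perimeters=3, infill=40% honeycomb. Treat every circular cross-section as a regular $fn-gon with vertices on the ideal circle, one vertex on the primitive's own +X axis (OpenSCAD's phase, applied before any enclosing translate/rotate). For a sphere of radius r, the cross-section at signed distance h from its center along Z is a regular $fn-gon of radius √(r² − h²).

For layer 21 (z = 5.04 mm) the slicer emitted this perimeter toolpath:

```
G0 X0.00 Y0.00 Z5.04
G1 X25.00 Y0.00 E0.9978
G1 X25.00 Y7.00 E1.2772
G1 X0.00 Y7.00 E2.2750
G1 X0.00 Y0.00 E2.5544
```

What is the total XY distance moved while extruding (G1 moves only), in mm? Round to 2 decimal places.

64.00 mm

Sum the Euclidean lengths of each G1 segment: total = 64.00 mm.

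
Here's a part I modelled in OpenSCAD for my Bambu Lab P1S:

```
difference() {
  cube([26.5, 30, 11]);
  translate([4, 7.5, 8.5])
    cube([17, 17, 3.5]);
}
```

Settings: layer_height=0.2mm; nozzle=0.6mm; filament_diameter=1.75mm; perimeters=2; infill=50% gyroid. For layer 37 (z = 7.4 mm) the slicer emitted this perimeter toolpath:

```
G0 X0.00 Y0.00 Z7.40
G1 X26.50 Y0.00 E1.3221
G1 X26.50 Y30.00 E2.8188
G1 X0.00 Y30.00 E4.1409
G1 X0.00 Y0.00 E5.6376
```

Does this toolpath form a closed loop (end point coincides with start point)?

Start point (G0): (0.00, 0.00). End point (last G1): the path returns to the start — closed.

yes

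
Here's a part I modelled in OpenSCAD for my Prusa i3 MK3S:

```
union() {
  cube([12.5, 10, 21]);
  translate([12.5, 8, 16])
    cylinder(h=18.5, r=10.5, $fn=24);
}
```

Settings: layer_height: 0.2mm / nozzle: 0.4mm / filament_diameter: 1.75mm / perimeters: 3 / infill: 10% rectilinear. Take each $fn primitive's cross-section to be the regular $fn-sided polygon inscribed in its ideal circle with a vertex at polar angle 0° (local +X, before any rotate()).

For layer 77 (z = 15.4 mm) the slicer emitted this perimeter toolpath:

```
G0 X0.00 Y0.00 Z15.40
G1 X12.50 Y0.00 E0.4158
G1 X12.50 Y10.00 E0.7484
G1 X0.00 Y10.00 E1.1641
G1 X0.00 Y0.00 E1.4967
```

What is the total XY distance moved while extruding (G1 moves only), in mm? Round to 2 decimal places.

45.00 mm

Sum the Euclidean lengths of each G1 segment: total = 45.00 mm.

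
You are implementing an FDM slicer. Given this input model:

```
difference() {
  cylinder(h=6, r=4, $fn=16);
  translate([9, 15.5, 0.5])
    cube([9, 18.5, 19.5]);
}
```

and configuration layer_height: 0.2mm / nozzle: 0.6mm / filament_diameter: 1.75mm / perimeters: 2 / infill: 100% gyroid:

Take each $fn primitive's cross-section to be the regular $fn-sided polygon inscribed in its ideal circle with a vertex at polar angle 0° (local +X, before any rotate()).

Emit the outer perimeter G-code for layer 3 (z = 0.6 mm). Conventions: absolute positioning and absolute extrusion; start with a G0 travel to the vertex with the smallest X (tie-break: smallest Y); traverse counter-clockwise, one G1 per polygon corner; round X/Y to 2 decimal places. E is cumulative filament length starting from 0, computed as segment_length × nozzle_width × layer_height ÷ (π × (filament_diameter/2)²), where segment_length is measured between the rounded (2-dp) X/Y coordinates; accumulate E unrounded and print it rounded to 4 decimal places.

At z = 0.6 mm: the r=4 cylinder contributes a regular 16-gon of circumradius 4; the cube at (9, 15.5) is present — its section is the full 9×18.5 rectangle; Subtracting the remaining from the first: starting from the r=4 cylinder, the 9×18.5 cube at (9, 15.5) misses the remaining region (no effect) — 1 connected region. The outline is a single polygon with 16 vertices. Extrusion per mm of travel: 0.6 × 0.2 / (π × 0.875²) = 0.049890. Accumulating E over each segment gives final E = 1.2466.

G0 X-4.00 Y0.00 Z0.60
G1 X-3.70 Y-1.53 E0.0778
G1 X-2.83 Y-2.83 E0.1558
G1 X-1.53 Y-3.70 E0.2339
G1 X0.00 Y-4.00 E0.3117
G1 X1.53 Y-3.70 E0.3894
G1 X2.83 Y-2.83 E0.4675
G1 X3.70 Y-1.53 E0.5455
G1 X4.00 Y0.00 E0.6233
G1 X3.70 Y1.53 E0.7011
G1 X2.83 Y2.83 E0.7791
G1 X1.53 Y3.70 E0.8572
G1 X0.00 Y4.00 E0.9350
G1 X-1.53 Y3.70 E1.0127
G1 X-2.83 Y2.83 E1.0908
G1 X-3.70 Y1.53 E1.1688
G1 X-4.00 Y0.00 E1.2466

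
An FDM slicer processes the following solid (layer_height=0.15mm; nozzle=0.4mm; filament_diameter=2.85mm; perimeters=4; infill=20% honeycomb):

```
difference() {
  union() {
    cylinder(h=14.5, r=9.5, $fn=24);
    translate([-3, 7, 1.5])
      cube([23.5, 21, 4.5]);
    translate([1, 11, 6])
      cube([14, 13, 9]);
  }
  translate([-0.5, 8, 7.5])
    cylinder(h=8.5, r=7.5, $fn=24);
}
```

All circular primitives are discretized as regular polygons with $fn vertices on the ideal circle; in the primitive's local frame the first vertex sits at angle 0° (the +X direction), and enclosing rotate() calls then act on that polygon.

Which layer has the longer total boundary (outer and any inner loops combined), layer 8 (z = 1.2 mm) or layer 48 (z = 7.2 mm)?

layer 48 (z = 7.2 mm)

Layer 8 (z = 1.2): the r=9.5 cylinder contributes a regular 24-gon of circumradius 9.5 (perimeter = 2·24·9.500·sin(180°/24) = 59.52 mm); the cube at (-3, 7) is absent (z outside [1.5, 6]); the cube at (1, 11) does not reach this height (z outside [6, 15]); Merging all regions: only the r=9.5 cylinder is present, so the union is just that shape — boundary = 59.52 mm; the cylinder at (-0.5, 8) does not reach this height (z outside [7.5, 16]); Taking the first minus the rest: none of the subtracted shapes is present at this height, so the result so far is unchanged — boundary = 59.52 mm. So its perimeter = 59.52 mm. Layer 48 (z = 7.2): the r=9.5 cylinder contributes a regular 24-gon of circumradius 9.5 (perimeter = 2·24·9.500·sin(180°/24) = 59.52 mm); the cube at (-3, 7) does not reach this height (z outside [1.5, 6]); the 14×13 cube at (1, 11) contributes its full rectangle (perimeter 54.00 mm); Combining (union): the 2 present regions are separate (no shared area or edge), so areas and boundary lengths simply add and each stays a separate island — boundary = 113.52 mm; the cylinder at (-0.5, 8) is absent (z outside [7.5, 16]); Subtracting the remaining from the first: none of the subtracted shapes is present at this height, so that combined region is unchanged — boundary = 113.52 mm. So its perimeter = 113.52 mm. Layer 48 is larger (113.52 vs 59.52 mm).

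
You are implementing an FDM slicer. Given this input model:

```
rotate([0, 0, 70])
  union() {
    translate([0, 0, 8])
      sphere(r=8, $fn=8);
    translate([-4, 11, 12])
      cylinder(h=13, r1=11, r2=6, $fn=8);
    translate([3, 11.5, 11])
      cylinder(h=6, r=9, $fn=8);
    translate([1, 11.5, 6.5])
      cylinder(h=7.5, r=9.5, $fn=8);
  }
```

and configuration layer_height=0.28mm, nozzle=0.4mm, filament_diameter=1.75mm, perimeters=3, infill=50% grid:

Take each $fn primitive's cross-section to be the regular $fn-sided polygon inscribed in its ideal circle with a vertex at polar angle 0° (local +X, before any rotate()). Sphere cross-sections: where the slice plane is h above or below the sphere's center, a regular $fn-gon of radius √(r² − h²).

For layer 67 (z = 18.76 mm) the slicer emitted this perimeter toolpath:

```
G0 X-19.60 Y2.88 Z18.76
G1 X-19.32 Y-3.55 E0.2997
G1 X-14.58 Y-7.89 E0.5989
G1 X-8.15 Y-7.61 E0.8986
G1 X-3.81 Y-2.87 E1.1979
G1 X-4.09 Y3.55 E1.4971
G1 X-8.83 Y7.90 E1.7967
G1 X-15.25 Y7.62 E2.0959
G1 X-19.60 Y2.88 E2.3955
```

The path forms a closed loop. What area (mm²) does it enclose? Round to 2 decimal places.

199.67 mm²

Apply the shoelace formula to the sequence of (X, Y) vertices; enclosed area = 199.67 mm².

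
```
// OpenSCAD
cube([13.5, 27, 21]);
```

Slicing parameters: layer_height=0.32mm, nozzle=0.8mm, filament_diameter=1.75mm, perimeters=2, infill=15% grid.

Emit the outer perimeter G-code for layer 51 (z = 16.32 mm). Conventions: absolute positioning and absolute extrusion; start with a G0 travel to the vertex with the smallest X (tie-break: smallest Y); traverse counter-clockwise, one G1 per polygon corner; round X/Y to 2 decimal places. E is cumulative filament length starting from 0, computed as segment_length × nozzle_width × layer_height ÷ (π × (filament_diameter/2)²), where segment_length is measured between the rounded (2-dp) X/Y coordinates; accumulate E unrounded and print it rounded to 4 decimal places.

G0 X0.00 Y0.00 Z16.32
G1 X13.50 Y0.00 E1.4368
G1 X13.50 Y27.00 E4.3105
G1 X0.00 Y27.00 E5.7474
G1 X0.00 Y0.00 E8.6210

At z = 16.32 mm: the 13.5×27 cube contributes its full rectangle. The outline is a single polygon with 4 vertices. Extrusion per mm of travel: 0.8 × 0.32 / (π × 0.875²) = 0.106432. Accumulating E over each segment gives final E = 8.6210.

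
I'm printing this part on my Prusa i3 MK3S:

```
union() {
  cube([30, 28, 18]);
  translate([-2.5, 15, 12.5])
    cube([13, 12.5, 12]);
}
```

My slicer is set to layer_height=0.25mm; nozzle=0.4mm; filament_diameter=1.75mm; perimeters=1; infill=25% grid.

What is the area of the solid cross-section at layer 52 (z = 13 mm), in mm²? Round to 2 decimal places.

At z = 13 mm: the cube (footprint 30×28) is included at this height (area 840.00 mm²); the cube at (-2.5, 15) is present — its section is the full 13×12.5 rectangle (area 162.50 mm²); Combining (union): the regions partially overlap — summed areas 1002.50 mm² minus the doubly-counted overlap 131.25 mm² gives 871.25 mm² — area = 871.25 mm². Overall, the cross-section is a single solid region. Net area = 871.25 mm².

871.25 mm²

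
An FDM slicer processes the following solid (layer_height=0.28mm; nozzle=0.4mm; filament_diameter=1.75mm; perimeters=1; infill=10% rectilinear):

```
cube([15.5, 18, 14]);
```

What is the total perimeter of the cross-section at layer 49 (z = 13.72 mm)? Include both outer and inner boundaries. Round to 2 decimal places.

At z = 13.72 mm: the 15.5×18 cube contributes its full rectangle (perimeter 67.00 mm). Overall, the cross-section is a single solid region. Total boundary length (outer) = 67.00 mm.

67.00 mm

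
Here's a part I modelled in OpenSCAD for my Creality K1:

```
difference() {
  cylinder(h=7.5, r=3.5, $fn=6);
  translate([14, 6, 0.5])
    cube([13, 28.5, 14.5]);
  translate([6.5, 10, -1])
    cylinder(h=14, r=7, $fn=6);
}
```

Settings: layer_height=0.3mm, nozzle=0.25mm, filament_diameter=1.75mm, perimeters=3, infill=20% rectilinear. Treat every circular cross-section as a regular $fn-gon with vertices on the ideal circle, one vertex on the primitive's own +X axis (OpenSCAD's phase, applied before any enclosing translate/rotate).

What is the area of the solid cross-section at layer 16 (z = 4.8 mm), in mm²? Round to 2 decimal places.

31.83 mm²

At z = 4.8 mm: the r=3.5 cylinder gives a regular 6-gon of circumradius 3.5 (constant along its height) (area = (6/2)·3.500²·sin(360°/6) = 31.83 mm²); the cube at (14, 6) (footprint 13×28.5) is included at this height (area 370.50 mm²); the r=7 cylinder at (6.5, 10) gives a regular 6-gon of circumradius 7 (constant along its height) (area = (6/2)·7.000²·sin(360°/6) = 127.31 mm²); After the difference (first − rest): starting from the r=3.5 cylinder (31.83 mm²), the 13×28.5 cube at (14, 6) misses the remaining region (no effect); the r=7 cylinder at (6.5, 10) misses the remaining region (no effect) — area = 31.83 mm². Overall, the cross-section is a single solid region. Net area = 31.83 mm².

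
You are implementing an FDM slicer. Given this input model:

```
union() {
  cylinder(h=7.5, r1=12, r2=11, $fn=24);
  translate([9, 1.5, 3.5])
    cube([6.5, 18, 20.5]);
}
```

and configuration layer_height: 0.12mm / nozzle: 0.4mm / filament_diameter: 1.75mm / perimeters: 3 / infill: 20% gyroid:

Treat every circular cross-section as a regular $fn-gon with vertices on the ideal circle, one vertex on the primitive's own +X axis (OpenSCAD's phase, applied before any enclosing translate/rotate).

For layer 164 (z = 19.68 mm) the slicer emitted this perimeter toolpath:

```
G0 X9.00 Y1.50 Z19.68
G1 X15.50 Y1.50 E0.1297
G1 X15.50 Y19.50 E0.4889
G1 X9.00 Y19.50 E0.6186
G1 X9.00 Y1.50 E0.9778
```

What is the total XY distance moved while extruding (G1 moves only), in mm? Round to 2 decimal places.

49.00 mm

Sum the Euclidean lengths of each G1 segment: total = 49.00 mm.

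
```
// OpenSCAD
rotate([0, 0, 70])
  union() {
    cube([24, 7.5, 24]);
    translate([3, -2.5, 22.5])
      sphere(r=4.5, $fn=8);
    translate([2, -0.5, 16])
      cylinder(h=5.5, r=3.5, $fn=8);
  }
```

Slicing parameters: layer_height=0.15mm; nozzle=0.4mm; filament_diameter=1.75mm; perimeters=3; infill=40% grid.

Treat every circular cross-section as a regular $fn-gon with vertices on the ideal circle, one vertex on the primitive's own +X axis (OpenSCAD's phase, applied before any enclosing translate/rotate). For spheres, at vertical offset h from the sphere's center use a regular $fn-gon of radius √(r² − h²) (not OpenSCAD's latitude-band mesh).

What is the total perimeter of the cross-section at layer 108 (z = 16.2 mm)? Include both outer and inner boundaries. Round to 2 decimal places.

69.98 mm

At z = 16.2 mm: the 24×7.5 cube contributes its full rectangle (perimeter 63.00 mm); the sphere at (3, -2.5) is absent (|z−center|=6.300 > r=4.5); the r=3.5 cylinder at (2, -0.5) contributes a regular 8-gon of circumradius 3.5 (perimeter = 2·8·3.500·sin(180°/8) = 21.43 mm); Taking the union: the regions partially overlap (shared area 12.14 mm²), so the edge portions inside another operand are dropped and the merged outline is re-measured after clipping — boundary = 69.98 mm; (whole slice rotated 70° about Z — lengths, areas and connectivity unchanged). Overall, the cross-section is a single solid region. Total boundary length (outer) = 69.98 mm.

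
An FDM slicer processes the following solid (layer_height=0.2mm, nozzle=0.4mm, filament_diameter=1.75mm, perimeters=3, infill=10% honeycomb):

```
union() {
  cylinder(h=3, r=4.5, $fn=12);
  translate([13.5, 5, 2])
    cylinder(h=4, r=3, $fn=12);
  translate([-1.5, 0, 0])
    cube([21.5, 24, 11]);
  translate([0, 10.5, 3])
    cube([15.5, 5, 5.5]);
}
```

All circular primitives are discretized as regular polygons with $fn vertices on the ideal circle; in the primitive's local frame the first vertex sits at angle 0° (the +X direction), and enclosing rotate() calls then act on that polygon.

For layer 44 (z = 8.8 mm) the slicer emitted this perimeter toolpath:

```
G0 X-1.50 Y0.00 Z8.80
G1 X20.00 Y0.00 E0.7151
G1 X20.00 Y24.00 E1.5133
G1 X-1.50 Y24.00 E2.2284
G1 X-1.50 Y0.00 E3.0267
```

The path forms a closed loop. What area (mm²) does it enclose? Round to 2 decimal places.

Apply the shoelace formula to the sequence of (X, Y) vertices; enclosed area = 516.00 mm².

516.00 mm²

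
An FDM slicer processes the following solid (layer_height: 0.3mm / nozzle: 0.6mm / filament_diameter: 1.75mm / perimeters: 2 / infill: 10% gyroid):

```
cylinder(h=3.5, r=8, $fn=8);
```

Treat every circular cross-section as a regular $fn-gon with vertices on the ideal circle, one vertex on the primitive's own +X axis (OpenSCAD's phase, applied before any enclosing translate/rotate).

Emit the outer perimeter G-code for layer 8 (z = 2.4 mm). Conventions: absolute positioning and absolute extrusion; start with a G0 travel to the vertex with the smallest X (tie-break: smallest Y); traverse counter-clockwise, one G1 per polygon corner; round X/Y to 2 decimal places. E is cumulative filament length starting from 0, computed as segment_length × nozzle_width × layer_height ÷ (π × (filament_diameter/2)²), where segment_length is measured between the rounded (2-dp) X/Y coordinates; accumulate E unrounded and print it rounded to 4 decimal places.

At z = 2.4 mm: the r=8 cylinder contributes a regular 8-gon of circumradius 8. The outline is a single polygon with 8 vertices. Extrusion per mm of travel: 0.6 × 0.3 / (π × 0.875²) = 0.074835. Accumulating E over each segment gives final E = 3.6667.

G0 X-8.00 Y0.00 Z2.40
G1 X-5.66 Y-5.66 E0.4583
G1 X0.00 Y-8.00 E0.9167
G1 X5.66 Y-5.66 E1.3750
G1 X8.00 Y0.00 E1.8334
G1 X5.66 Y5.66 E2.2917
G1 X0.00 Y8.00 E2.7500
G1 X-5.66 Y5.66 E3.2084
G1 X-8.00 Y0.00 E3.6667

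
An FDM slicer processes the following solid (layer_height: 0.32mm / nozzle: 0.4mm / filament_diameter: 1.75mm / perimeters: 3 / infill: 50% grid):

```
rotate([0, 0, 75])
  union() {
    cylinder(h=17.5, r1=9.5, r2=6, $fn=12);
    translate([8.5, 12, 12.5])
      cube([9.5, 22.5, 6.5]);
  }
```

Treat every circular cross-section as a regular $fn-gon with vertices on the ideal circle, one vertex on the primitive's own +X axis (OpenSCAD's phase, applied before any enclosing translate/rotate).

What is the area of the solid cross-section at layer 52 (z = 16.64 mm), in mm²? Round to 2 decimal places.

At z = 16.64 mm: the cone: at t=0.951 of its height the radius interpolates to r₁+(r₂−r₁)t = 6.172, giving a regular 12-gon of that circumradius (area = (12/2)·6.172²·sin(360°/12) = 114.28 mm²); the cube at (8.5, 12) (footprint 9.5×22.5) is included at this height (area 213.75 mm²); Taking the union: the 2 present regions are separate (no shared area or edge), so areas and boundary lengths simply add and each stays a separate island — area = 328.03 mm²; (whole slice rotated 75° about Z — lengths, areas and connectivity unchanged). Overall, the cross-section has 2 separate islands. Net area = 328.03 mm².

328.03 mm²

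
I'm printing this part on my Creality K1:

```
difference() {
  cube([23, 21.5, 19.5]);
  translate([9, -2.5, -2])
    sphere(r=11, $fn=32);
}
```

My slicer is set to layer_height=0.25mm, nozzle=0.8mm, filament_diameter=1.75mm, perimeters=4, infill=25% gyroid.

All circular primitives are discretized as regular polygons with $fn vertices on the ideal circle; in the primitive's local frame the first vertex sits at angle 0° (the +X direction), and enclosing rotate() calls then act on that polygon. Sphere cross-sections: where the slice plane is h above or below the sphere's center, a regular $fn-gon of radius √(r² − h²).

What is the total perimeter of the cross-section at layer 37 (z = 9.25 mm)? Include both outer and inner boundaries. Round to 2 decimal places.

At z = 9.25 mm: the 23×21.5 cube contributes its full rectangle (perimeter 89.00 mm); the sphere at (9, -2.5) is not intersected at this z (|z−center|=11.250 > r=11); Taking the first minus the rest: none of the subtracted shapes is present at this height, so the 23×21.5 cube is unchanged — boundary = 89.00 mm. Overall, the cross-section is a single solid region. Total boundary length (outer) = 89.00 mm.

89.00 mm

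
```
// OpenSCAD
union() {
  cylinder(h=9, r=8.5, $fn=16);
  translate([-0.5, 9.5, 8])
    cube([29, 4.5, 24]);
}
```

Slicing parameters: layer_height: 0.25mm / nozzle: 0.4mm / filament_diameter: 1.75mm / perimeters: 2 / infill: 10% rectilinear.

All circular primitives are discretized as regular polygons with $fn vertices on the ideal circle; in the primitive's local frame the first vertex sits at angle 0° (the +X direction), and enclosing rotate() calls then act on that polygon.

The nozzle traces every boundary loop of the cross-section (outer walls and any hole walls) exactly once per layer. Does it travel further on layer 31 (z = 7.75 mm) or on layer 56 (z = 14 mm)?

Layer 31 (z = 7.75): the r=8.5 cylinder gives a regular 16-gon of circumradius 8.5 (constant along its height) (perimeter = 2·16·8.500·sin(180°/16) = 53.06 mm); the cube at (-0.5, 9.5) does not reach this height (z outside [8, 32]); Merging all regions: only the r=8.5 cylinder is present, so the union is just that shape — boundary = 53.06 mm. So its perimeter = 53.06 mm. Layer 56 (z = 14): the cylinder is not intersected at this z (z outside [0, 9]); the cube at (-0.5, 9.5) (footprint 29×4.5) is included at this height (perimeter 67.00 mm); Combining (union): only the 29×4.5 cube at (-0.5, 9.5) is present, so the union is just that shape — boundary = 67.00 mm. So its perimeter = 67.00 mm. Layer 56 is larger (67.00 vs 53.06 mm).

layer 56 (z = 14 mm)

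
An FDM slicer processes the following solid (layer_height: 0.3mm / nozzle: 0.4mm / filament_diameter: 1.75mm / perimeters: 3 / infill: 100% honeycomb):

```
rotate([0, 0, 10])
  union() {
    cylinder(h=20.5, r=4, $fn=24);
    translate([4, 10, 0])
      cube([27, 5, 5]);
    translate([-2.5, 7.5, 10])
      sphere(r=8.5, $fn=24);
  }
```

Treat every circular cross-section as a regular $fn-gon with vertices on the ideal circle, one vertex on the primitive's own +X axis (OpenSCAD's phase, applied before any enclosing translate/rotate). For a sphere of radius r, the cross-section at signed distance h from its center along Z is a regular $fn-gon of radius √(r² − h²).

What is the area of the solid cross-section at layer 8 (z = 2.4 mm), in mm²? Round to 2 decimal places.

229.70 mm²

At z = 2.4 mm: the cylinder: section is a regular 24-gon, circumradius r=4 (area = (24/2)·4.000²·sin(360°/24) = 49.69 mm²); the cube at (4, 10) (footprint 27×5) is included at this height (area 135.00 mm²); the r=8.5 sphere at (-2.5, 7.5) contributes a regular 24-gon of circumradius √(8.5²−7.6²) = 3.807 (area = (24/2)·3.807²·sin(360°/24) = 45.00 mm²); Taking the union: the 3 present regions are separate (no shared area or edge), so areas and boundary lengths simply add and each stays a separate island — area = 229.70 mm²; (whole slice rotated 10° about Z — lengths, areas and connectivity unchanged). Overall, the cross-section has 3 separate islands. Net area = 229.70 mm².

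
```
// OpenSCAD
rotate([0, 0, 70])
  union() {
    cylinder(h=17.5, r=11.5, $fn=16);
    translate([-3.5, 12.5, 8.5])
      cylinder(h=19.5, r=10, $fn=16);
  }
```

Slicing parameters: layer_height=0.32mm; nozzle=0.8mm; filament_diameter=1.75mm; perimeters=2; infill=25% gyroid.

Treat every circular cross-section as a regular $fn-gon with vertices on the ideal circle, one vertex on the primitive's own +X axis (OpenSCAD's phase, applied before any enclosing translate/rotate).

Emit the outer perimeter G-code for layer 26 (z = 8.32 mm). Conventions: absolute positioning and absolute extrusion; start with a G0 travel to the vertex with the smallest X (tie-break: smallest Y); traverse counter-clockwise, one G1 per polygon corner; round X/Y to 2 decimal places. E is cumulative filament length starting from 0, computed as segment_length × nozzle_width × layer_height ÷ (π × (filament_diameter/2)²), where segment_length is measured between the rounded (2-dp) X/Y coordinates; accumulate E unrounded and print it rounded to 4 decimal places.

G0 X-11.49 Y-0.50 Z8.32
G1 X-10.42 Y-4.86 E0.4778
G1 X-7.77 Y-8.48 E0.9553
G1 X-3.93 Y-10.81 E1.4334
G1 X0.50 Y-11.49 E1.9104
G1 X4.86 Y-10.42 E2.3882
G1 X8.48 Y-7.77 E2.8657
G1 X10.81 Y-3.93 E3.3437
G1 X11.49 Y0.50 E3.8207
G1 X10.42 Y4.86 E4.2986
G1 X7.77 Y8.48 E4.7761
G1 X3.93 Y10.81 E5.2541
G1 X-0.50 Y11.49 E5.7311
G1 X-4.86 Y10.42 E6.2089
G1 X-8.48 Y7.77 E6.6864
G1 X-10.81 Y3.93 E7.1645
G1 X-11.49 Y-0.50 E7.6415

At z = 8.32 mm: the cylinder: section is a regular 16-gon, circumradius r=11.5; the cylinder at (-3.5, 12.5) is absent (z outside [8.5, 28]); Combining (union): only the r=11.5 cylinder is present, so the union is just that shape — 1 connected region; (rotated 70° about Z; rotation is an isometry so areas/perimeters/island counts are preserved). The outline is a single polygon with 16 vertices. Extrusion per mm of travel: 0.8 × 0.32 / (π × 0.875²) = 0.106432. Accumulating E over each segment gives final E = 7.6415.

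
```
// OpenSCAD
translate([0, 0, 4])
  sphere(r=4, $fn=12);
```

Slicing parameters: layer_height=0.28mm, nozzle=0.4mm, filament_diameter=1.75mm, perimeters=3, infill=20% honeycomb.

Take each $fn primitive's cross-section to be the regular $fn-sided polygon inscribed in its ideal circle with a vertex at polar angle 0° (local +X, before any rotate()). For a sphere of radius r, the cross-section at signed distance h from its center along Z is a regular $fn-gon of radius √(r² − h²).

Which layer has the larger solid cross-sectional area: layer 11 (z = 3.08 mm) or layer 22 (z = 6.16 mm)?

Layer 11 (z = 3.08): the r=4 sphere slices to a regular 12-gon of circumradius 3.893 (√(r²−h²) with h=0.92 from center) (area = (12/2)·3.893²·sin(360°/12) = 45.46 mm²). So its area = 45.46 mm². Layer 22 (z = 6.16): the r=4 sphere slices to a regular 12-gon of circumradius 3.367 (√(r²−h²) with h=2.16 from center) (area = (12/2)·3.367²·sin(360°/12) = 34.00 mm²). So its area = 34.00 mm². Layer 11 is larger (45.46 vs 34.00 mm²).

layer 11 (z = 3.08 mm)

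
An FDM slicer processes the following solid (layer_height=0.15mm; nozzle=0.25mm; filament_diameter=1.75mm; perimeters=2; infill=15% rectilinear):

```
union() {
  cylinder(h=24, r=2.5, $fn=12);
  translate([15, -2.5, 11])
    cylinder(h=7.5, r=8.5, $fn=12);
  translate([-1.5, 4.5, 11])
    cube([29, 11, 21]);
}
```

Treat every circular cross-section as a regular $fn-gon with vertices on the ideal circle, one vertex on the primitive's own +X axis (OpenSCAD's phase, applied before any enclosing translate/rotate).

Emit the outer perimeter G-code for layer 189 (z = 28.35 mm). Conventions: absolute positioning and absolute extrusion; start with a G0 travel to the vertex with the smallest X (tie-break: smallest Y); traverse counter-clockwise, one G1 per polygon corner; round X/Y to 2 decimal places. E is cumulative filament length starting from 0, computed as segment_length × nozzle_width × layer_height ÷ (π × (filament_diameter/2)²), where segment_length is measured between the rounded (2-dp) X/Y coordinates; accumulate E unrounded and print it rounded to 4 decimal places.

G0 X-1.50 Y4.50 Z28.35
G1 X27.50 Y4.50 E0.4521
G1 X27.50 Y15.50 E0.6236
G1 X-1.50 Y15.50 E1.0758
G1 X-1.50 Y4.50 E1.2473

At z = 28.35 mm: the cylinder does not reach this height (z outside [0, 24]); the cylinder at (15, -2.5) is absent (z outside [11, 18.5]); the cube at (-1.5, 4.5) (footprint 29×11) is included at this height; Merging all regions: only the 29×11 cube at (-1.5, 4.5) is present, so the union is just that shape — 1 connected region. The outline is a single polygon with 4 vertices. Extrusion per mm of travel: 0.25 × 0.15 / (π × 0.875²) = 0.015591. Accumulating E over each segment gives final E = 1.2473.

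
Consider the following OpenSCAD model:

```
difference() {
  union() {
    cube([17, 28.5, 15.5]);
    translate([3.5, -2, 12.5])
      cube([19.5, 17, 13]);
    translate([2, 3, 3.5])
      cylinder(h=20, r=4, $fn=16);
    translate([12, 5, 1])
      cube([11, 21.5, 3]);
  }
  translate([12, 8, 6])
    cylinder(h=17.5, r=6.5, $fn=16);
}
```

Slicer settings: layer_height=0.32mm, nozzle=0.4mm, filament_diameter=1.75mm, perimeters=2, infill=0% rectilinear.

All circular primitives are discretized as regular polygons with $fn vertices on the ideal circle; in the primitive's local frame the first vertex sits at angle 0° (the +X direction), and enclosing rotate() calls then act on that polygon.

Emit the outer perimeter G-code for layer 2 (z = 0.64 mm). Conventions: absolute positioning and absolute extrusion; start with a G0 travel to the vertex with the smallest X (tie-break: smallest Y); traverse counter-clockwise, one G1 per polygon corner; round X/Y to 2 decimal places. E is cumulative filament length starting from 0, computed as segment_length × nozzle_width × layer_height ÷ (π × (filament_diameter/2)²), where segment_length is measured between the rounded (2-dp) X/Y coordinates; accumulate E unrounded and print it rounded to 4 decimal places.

At z = 0.64 mm: the 17×28.5 cube contributes its full rectangle; the cube at (3.5, -2) is not intersected at this z (z outside [12.5, 25.5]); the cylinder at (2, 3) does not reach this height (z outside [3.5, 23.5]); the cube at (12, 5) does not reach this height (z outside [1, 4]); Taking the union: only the 17×28.5 cube is present, so the union is just that shape — 1 connected region; the cylinder at (12, 8) does not reach this height (z outside [6, 23.5]); Taking the first minus the rest: none of the subtracted shapes is present at this height, so the result so far is unchanged — 1 connected region. The outline is a single polygon with 4 vertices. Extrusion per mm of travel: 0.4 × 0.32 / (π × 0.875²) = 0.053216. Accumulating E over each segment gives final E = 4.8427.

G0 X0.00 Y0.00 Z0.64
G1 X17.00 Y0.00 E0.9047
G1 X17.00 Y28.50 E2.4213
G1 X0.00 Y28.50 E3.3260
G1 X0.00 Y0.00 E4.8427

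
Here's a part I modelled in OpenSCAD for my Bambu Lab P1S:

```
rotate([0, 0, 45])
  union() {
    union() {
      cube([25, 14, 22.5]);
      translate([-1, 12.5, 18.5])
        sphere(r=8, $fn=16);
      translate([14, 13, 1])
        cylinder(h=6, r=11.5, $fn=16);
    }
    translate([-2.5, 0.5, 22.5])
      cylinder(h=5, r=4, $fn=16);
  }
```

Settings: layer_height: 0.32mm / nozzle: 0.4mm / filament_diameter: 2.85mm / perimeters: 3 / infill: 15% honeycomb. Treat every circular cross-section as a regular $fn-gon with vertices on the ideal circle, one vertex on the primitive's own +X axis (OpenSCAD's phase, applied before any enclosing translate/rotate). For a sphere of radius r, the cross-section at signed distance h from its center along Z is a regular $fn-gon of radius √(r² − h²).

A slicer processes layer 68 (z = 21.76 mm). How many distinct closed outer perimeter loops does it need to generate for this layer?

At z = 21.76 mm: the cube is present — its section is the full 25×14 rectangle; the r=8 sphere at (-1, 12.5) slices to a regular 16-gon of circumradius 7.306 (√(r²−h²) with h=3.26 from center); the cylinder at (14, 13) is absent (z outside [1, 7]); Taking the union: the regions partially overlap (shared area 42.88 mm²), so overlapping operands fuse into one piece — 1 connected region; the cylinder at (-2.5, 0.5) is absent (z outside [22.5, 27.5]); Merging all regions: only the result so far is present, so the union is just that shape — 1 connected region; (whole slice rotated 45° about Z — lengths, areas and connectivity unchanged). The result has 1 disconnected region.

1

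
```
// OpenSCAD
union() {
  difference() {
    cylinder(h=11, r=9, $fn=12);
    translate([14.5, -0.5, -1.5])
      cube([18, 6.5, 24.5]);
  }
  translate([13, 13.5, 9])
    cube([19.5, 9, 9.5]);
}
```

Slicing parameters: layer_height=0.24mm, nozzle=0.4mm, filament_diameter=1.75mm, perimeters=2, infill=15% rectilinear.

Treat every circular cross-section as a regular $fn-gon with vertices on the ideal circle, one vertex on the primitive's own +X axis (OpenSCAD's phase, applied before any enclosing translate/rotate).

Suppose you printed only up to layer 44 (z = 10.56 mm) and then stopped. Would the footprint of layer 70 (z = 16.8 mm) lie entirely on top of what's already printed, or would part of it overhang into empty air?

entirely on top

Compare the two slices. At z = 10.56: the r=9 cylinder contributes a regular 12-gon of circumradius 9 (area = (12/2)·9.000²·sin(360°/12) = 243.00 mm²); the cube at (14.5, -0.5) is present — its section is the full 18×6.5 rectangle (area 117.00 mm²); Subtracting the remaining from the first: starting from the r=9 cylinder (243.00 mm²), the 18×6.5 cube at (14.5, -0.5) misses the remaining region (no effect) — area = 243.00 mm²; the cube at (13, 13.5) (footprint 19.5×9) is included at this height (area 175.50 mm²); Taking the union: the 2 present regions are separate (no shared area or edge), so areas and boundary lengths simply add and each stays a separate island — area = 418.50 mm². At z = 16.8: the cylinder is not intersected at this z (z outside [0, 11]); the cube at (14.5, -0.5) is present — its section is the full 18×6.5 rectangle (area 117.00 mm²); Taking the first minus the rest: the first operand is absent here, so nothing remains; the cube at (13, 13.5) is present — its section is the full 19.5×9 rectangle (area 175.50 mm²); Merging all regions: only the 19.5×9 cube at (13, 13.5) is present, so the union is just that shape — area = 175.50 mm². Checking containment: the cross-section at z = 16.8 is a subset of the cross-section at z = 10.56.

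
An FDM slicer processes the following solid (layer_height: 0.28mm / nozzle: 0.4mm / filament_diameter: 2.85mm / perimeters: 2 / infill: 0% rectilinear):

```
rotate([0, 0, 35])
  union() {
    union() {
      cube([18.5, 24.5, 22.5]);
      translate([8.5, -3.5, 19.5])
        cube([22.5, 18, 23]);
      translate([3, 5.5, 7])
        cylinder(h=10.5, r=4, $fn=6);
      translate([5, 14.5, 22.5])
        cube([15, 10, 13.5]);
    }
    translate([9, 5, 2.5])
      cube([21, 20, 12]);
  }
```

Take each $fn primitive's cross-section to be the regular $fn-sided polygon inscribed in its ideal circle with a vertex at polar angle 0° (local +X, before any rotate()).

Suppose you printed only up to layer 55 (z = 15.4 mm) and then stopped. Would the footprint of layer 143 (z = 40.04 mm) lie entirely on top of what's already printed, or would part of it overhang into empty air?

part overhangs

Compare the two slices. At z = 15.4: the 18.5×24.5 cube contributes its full rectangle (area 453.25 mm²); the cube at (8.5, -3.5) is absent (z outside [19.5, 42.5]); the r=4 cylinder at (3, 5.5) contributes a regular 6-gon of circumradius 4 (area = (6/2)·4.000²·sin(360°/6) = 41.57 mm²); the cube at (5, 14.5) is absent (z outside [22.5, 36]); Taking the union: the regions partially overlap — summed areas 494.82 mm² minus the doubly-counted overlap 39.84 mm² gives 454.98 mm² — area = 454.98 mm²; the cube at (9, 5) is not intersected at this z (z outside [2.5, 14.5]); Merging all regions: only the result so far is present, so the union is just that shape — area = 454.98 mm²; (rotated 35° about Z; rotation is an isometry so areas/perimeters/island counts are preserved). At z = 40.04: the cube does not reach this height (z outside [0, 22.5]); the cube at (8.5, -3.5) is present — its section is the full 22.5×18 rectangle (area 405.00 mm²); the cylinder at (3, 5.5) does not reach this height (z outside [7, 17.5]); the cube at (5, 14.5) is absent (z outside [22.5, 36]); Combining (union): only the 22.5×18 cube at (8.5, -3.5) is present, so the union is just that shape — area = 405.00 mm²; the cube at (9, 5) is not intersected at this z (z outside [2.5, 14.5]); Merging all regions: only the result so far is present, so the union is just that shape — area = 405.00 mm²; (rotated 35° about Z; rotation is an isometry so areas/perimeters/island counts are preserved). Checking containment: at z = 40.04 the cross-section extends beyond the z = 15.4 cross-section by about 260.00 mm².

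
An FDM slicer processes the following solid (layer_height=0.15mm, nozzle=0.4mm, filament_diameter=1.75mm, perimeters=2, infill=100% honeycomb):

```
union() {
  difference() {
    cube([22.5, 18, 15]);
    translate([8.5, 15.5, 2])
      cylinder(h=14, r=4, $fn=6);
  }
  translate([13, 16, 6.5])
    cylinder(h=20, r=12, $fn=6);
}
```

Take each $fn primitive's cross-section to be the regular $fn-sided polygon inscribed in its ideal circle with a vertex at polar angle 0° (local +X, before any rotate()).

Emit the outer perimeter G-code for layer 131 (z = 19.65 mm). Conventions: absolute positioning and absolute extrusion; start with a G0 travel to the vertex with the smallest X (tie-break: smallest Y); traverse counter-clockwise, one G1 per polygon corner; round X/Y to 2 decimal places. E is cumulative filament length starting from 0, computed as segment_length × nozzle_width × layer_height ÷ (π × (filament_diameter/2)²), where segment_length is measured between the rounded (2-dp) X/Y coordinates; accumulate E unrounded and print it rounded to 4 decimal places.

G0 X1.00 Y16.00 Z19.65
G1 X7.00 Y5.61 E0.2993
G1 X19.00 Y5.61 E0.5986
G1 X25.00 Y16.00 E0.8979
G1 X19.00 Y26.39 E1.1972
G1 X7.00 Y26.39 E1.4966
G1 X1.00 Y16.00 E1.7958

At z = 19.65 mm: the cube is absent (z outside [0, 15]); the cylinder at (8.5, 15.5) is absent (z outside [2, 16]); Taking the first minus the rest: the first operand is absent here, so nothing remains; the r=12 cylinder at (13, 16) contributes a regular 6-gon of circumradius 12; Combining (union): only the r=12 cylinder at (13, 16) is present, so the union is just that shape — 1 connected region. The outline is a single polygon with 6 vertices. Extrusion per mm of travel: 0.4 × 0.15 / (π × 0.875²) = 0.024945. Accumulating E over each segment gives final E = 1.7958.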